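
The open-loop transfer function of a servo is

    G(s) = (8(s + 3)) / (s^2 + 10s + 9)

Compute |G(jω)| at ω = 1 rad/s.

Substitute s = j1: numerator = 24 + j8, denominator = 8 + j10.
|G(j1)| = |24 + j8| / |8 + j10| = 25.298 / 12.806 ≈ 1.975.

|G(j1)| ≈ 1.975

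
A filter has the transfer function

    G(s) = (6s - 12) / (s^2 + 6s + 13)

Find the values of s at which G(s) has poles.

s = -3 + 2j, -3 - 2j

The poles are the roots of the denominator s^2 + 6s + 13 = 0.
Using the quadratic formula: s = (-6 ± √(-16))/2 = -3 ± 2j.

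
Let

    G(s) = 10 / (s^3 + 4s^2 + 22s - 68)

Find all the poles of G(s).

s = -3 ± 5j, 2

The poles are the roots of the denominator s^3 + 4s^2 + 22s - 68 = 0.
Trying s = 2: the polynomial evaluates to 0, so (s - 2) is a factor.
Dividing out leaves s^2 + 6s + 34 = 0.
The quadratic formula then gives s = -3 ± 5j.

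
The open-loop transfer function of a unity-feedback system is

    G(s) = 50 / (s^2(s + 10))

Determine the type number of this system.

The denominator has 2 factors of s at the origin (free integrators), so this is a Type 2 system.

Type 2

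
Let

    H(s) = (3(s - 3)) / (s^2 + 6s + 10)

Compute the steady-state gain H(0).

At s = 0 each factor (s + a) contributes a and each (s^2 + bs + c) contributes c.
H(0) = 3·(-3) / ((10)) = -9/10 = -9/10.

H(0) = -9/10 ≈ -0.9000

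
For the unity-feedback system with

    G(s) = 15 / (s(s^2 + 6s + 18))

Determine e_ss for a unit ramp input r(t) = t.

G(s) has one pole at the origin.
This is a Type 1 system. Kv = lim_{s→0} s·G(s) = 15/18 = 5/6.
e_ss = 1/Kv = 1/(5/6) = 6/5 ≈ 1.200.

e_ss = 1.200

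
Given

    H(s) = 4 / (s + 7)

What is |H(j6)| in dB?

Substitute s = j6: numerator = 4, denominator = 7 + j6.
|H(j6)| = |4| / |7 + j6| = 4 / 9.2195 ≈ 0.4339.
In decibels: 20·log₁₀(0.4339) ≈ -7.25 dB.

|H(j6)|_dB ≈ -7.25 dB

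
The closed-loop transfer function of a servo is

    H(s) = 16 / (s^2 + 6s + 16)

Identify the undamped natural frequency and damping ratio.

Compare the denominator to the standard form s^2 + 2ζωₙs + ωₙ².
ωₙ² = 16, so ωₙ = 4 rad/s.
2ζωₙ = 6, so ζ = 6/(2·4) = 0.75.

ωₙ = 4 rad/s, ζ = 0.75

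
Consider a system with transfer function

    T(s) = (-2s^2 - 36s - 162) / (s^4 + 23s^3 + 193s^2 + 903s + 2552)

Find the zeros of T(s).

Set the numerator to zero: -2s^2 - 36s - 162 = 0, i.e. -2·(s^2 + 18s + 81) = 0.
Factoring: (s + 9)^2 = 0.

s = -9, -9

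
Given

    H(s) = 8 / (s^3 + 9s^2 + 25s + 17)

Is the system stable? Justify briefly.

stable

The denominator s^3 + 9s^2 + 25s + 17 factors as (s^2 + 8s + 17)(s + 1), giving poles at s = -4 ± j, -1.
Since all poles lie strictly in the left half-plane, the system is stable.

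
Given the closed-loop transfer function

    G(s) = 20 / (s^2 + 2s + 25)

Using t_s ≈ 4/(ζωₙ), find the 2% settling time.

Comparing s^2 + 2s + 25 to s^2 + 2ζωₙs + ωₙ²: ωₙ = 5 rad/s and ζ = 2/(2·5) = 0.2.
ζωₙ = 2/2 = 1, so t_s ≈ 4/(ζωₙ) = 4/1 = 4 s.

t_s ≈ 4 s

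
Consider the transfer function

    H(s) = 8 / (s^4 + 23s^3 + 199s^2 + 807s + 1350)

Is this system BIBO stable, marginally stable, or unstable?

The denominator s^4 + 23s^3 + 199s^2 + 807s + 1350 factors as (s^2 + 8s + 25)(s + 6)(s + 9), giving poles at s = -4 + 3j, -4 - 3j, -6, -9.
Since all poles lie strictly in the left half-plane, the system is stable.

stable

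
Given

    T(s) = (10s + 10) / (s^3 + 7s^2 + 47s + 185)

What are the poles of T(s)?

The poles are the roots of the denominator s^3 + 7s^2 + 47s + 185 = 0.
Trying s = -5: the polynomial evaluates to 0, so (s + 5) is a factor.
Dividing out leaves s^2 + 2s + 37 = 0.
The quadratic formula then gives s = -1 ± 6j.

s = -1 ± 6j, -5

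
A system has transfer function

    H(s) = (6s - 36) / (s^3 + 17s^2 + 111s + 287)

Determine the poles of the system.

s = -7, -5 + 4j, -5 - 4j

The poles are the roots of the denominator s^3 + 17s^2 + 111s + 287 = 0.
Trying s = -7: the polynomial evaluates to 0, so (s + 7) is a factor.
Dividing out leaves s^2 + 10s + 41 = 0.
The quadratic formula then gives s = -5 ± 4j.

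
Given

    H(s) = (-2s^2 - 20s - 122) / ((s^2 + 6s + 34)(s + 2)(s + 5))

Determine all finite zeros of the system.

Set the numerator to zero: -2s^2 - 20s - 122 = 0, i.e. -2·(s^2 + 10s + 61) = 0.
Factoring: (s^2 + 10s + 61) = 0.

s = -5 + 6j, -5 - 6j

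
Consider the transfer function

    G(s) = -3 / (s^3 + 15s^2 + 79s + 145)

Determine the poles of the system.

The poles are the roots of the denominator s^3 + 15s^2 + 79s + 145 = 0.
Trying s = -5: the polynomial evaluates to 0, so (s + 5) is a factor.
Dividing out leaves s^2 + 10s + 29 = 0.
The quadratic formula then gives s = -5 ± 2j.

s = -5 ± 2j, -5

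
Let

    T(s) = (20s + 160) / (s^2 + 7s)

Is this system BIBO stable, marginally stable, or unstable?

marginally stable

The denominator s^2 + 7s factors as s(s + 7), giving poles at s = 0, -7.
Since the simple pole(s) at s = 0 lie on the jω-axis with none in the right half-plane, the system is marginally stable.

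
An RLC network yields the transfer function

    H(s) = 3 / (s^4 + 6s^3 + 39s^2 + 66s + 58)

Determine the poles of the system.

The poles are the roots of the denominator s^4 + 6s^3 + 39s^2 + 66s + 58 = 0.
No real roots exist; factor into two real quadratics: (s^2 + 4s + 29)(s^2 + 2s + 2) = 0.
Each quadratic gives a conjugate pair via the quadratic formula.

s = -2 ± 5j, -1 ± j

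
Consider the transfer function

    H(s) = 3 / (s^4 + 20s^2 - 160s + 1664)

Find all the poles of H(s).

The poles are the roots of the denominator s^4 + 20s^2 - 160s + 1664 = 0.
No real roots exist; factor into two real quadratics: (s^2 - 8s + 32)(s^2 + 8s + 52) = 0.
Each quadratic gives a conjugate pair via the quadratic formula.

s = 4 + 4j, 4 - 4j, -4 + 6j, -4 - 6j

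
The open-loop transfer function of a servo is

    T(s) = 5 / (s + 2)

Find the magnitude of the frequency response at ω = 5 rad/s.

|T(j5)| ≈ 0.9285

Substitute s = j5: numerator = 5, denominator = 2 + j5.
|T(j5)| = |5| / |2 + j5| = 5 / 5.3852 ≈ 0.9285.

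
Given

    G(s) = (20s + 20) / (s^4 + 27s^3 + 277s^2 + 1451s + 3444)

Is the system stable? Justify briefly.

stable

The denominator s^4 + 27s^3 + 277s^2 + 1451s + 3444 factors as (s + 7)(s + 12)(s^2 + 8s + 41), giving poles at s = -7, -12, -4 ± 5j.
Since all poles lie strictly in the left half-plane, the system is stable.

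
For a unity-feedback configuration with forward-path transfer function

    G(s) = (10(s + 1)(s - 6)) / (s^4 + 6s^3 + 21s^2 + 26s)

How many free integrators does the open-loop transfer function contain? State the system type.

The denominator has 1 factor of s at the origin (free integrator), so this is a Type 1 system.

Type 1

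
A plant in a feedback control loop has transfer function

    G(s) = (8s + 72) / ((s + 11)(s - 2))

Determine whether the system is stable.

unstable

The poles can be read from the denominator factors: s = -11, 2.
Since the pole(s) at s = 2 lie in the right half-plane, the system is unstable.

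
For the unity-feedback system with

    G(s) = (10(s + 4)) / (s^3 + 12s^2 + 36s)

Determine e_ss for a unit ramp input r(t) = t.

e_ss = 0.9000

G(s) has one pole at the origin.
This is a Type 1 system. Kv = lim_{s→0} s·G(s) = 40/36 = 10/9.
e_ss = 1/Kv = 1/(10/9) = 9/10 ≈ 0.9000.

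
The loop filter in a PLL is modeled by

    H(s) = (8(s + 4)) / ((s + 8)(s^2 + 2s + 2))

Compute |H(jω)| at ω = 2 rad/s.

|H(j2)| ≈ 0.9701

Substitute s = j2: numerator = 32 + j16, denominator = -24 + j28.
|H(j2)| = |32 + j16| / |-24 + j28| = 35.777 / 36.878 ≈ 0.9701.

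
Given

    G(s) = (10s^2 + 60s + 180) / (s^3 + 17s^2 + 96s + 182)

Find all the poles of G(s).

s = -5 ± j, -7

The poles are the roots of the denominator s^3 + 17s^2 + 96s + 182 = 0.
Trying s = -7: the polynomial evaluates to 0, so (s + 7) is a factor.
Dividing out leaves s^2 + 10s + 26 = 0.
The quadratic formula then gives s = -5 ± 1j.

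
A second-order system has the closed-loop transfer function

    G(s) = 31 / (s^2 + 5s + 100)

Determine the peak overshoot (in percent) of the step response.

Comparing s^2 + 5s + 100 to s^2 + 2ζωₙs + ωₙ²: ωₙ = 10 rad/s and ζ = 5/(2·10) = 0.25.
%OS = 100·exp(−πζ/√(1−ζ²)) = 100·exp(−π·0.25/√(1−0.25²)) ≈ 44.4%.

%OS ≈ 44.4%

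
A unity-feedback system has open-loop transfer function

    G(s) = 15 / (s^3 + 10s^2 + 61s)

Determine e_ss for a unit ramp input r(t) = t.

G(s) has one pole at the origin.
This is a Type 1 system. Kv = lim_{s→0} s·G(s) = 15/61.
e_ss = 1/Kv = 1/(15/61) = 61/15 ≈ 4.067.

e_ss = 4.067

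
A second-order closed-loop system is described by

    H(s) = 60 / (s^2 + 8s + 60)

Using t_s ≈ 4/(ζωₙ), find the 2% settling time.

Comparing s^2 + 8s + 60 to s^2 + 2ζωₙs + ωₙ²: ωₙ = √60 ≈ 7.746 rad/s and ζ = 8/(2·√60) ≈ 0.5164.
ζωₙ = 8/2 = 4, so t_s ≈ 4/(ζωₙ) = 4/4 = 1 s.

t_s ≈ 1 s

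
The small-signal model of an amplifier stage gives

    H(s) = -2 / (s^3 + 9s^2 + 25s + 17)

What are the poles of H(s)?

The poles are the roots of the denominator s^3 + 9s^2 + 25s + 17 = 0.
Trying s = -1: the polynomial evaluates to 0, so (s + 1) is a factor.
Dividing out leaves s^2 + 8s + 17 = 0.
The quadratic formula then gives s = -4 ± 1j.

s = -4 + j, -4 - j, -1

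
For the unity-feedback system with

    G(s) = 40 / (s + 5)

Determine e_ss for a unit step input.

e_ss = 0.1111

G(s) has no poles at the origin.
This is a Type 0 system. Kp = lim_{s→0} G(s) = 40/5 = 8.
e_ss = 1/(1 + Kp) = 1/(1 + 8) = 1/9 ≈ 0.1111.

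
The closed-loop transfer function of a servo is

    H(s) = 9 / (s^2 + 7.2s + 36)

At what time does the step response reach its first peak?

Comparing s^2 + 7.2s + 36 to s^2 + 2ζωₙs + ωₙ²: ωₙ = 6 rad/s and ζ = 7.2/(2·6) = 0.6.
ζωₙ = 7.2/2 = 3.6, so ω_d = ωₙ√(1−ζ²) = √(ωₙ² − (ζωₙ)²) = √(36 − 3.6²) = √23.04 = 4.800 rad/s.
t_p = π/ω_d = π/4.800 ≈ 0.6545 s.

t_p ≈ 0.6545 s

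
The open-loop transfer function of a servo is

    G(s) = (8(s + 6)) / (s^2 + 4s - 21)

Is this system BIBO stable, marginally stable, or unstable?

unstable

The denominator s^2 + 4s - 21 factors as (s - 3)(s + 7), giving poles at s = 3, -7.
Since the pole(s) at s = 3 lie in the right half-plane, the system is unstable.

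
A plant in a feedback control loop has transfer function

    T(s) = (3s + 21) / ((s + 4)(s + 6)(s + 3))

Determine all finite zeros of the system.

Set the numerator to zero: 3s + 21 = 0, i.e. 3·(s + 7) = 0.
So s = -7.

s = -7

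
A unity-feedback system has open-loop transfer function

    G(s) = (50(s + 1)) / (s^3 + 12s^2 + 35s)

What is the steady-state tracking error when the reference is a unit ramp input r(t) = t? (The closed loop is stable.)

G(s) has one pole at the origin.
This is a Type 1 system. Kv = lim_{s→0} s·G(s) = 50/35 = 10/7.
e_ss = 1/Kv = 1/(10/7) = 7/10 ≈ 0.7000.

e_ss = 0.7000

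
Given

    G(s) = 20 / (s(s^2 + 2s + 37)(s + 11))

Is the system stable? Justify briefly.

The poles can be read from the denominator factors: s = 0, -1 + 6j, -1 - 6j, -11.
Since the simple pole(s) at s = 0 lie on the jω-axis with none in the right half-plane, the system is marginally stable.

marginally stable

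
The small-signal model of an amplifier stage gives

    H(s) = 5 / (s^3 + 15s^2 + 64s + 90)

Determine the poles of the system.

The poles are the roots of the denominator s^3 + 15s^2 + 64s + 90 = 0.
Trying s = -9: the polynomial evaluates to 0, so (s + 9) is a factor.
Dividing out leaves s^2 + 6s + 10 = 0.
The quadratic formula then gives s = -3 ± 1j.

s = -3 + j, -3 - j, -9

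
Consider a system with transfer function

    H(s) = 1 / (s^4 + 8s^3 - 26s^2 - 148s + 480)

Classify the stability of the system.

unstable

The denominator s^4 + 8s^3 - 26s^2 - 148s + 480 factors as (s + 8)(s + 6)(s^2 - 6s + 10), giving poles at s = -8, -6, 3 ± j.
Since the pole(s) at s = 3 + j, 3 - j lie in the right half-plane, the system is unstable.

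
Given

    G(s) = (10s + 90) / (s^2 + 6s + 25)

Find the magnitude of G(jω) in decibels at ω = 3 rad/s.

|G(j3)|_dB ≈ 11.9 dB

Substitute s = j3: numerator = 90 + j30, denominator = 16 + j18.
|G(j3)| = |90 + j30| / |16 + j18| = 94.868 / 24.083 ≈ 3.939.
In decibels: 20·log₁₀(3.939) ≈ 11.9 dB.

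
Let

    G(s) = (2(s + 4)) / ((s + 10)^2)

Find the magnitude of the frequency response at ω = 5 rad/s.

|G(j5)| ≈ 0.1024

Substitute s = j5: numerator = 8 + j10, denominator = 75 + j100.
|G(j5)| = |8 + j10| / |75 + j100| = 12.806 / 125 ≈ 0.1024.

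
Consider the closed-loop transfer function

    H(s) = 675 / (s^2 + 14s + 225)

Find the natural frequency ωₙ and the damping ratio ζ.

ωₙ = 15 rad/s, ζ ≈ 0.4667

Compare the denominator to the standard form s^2 + 2ζωₙs + ωₙ².
ωₙ² = 225, so ωₙ = 15 rad/s.
2ζωₙ = 14, so ζ = 14/(2·15) ≈ 0.4667.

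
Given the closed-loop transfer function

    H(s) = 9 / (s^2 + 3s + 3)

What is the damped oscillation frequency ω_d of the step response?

Comparing s^2 + 3s + 3 to s^2 + 2ζωₙs + ωₙ²: ωₙ = √3 ≈ 1.732 rad/s and ζ = 3/(2·√3) ≈ 0.8660.
ζωₙ = 3/2 = 1.5, so ω_d = ωₙ√(1−ζ²) = √(ωₙ² − (ζωₙ)²) = √(3 − 1.5²) = √0.75 ≈ 0.8660 rad/s.

ω_d ≈ 0.8660 rad/s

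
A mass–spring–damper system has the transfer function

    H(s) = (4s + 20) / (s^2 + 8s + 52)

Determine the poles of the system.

The poles are the roots of the denominator s^2 + 8s + 52 = 0.
Using the quadratic formula: s = (-8 ± √(-144))/2 = -4 ± 6j.

s = -4 ± 6j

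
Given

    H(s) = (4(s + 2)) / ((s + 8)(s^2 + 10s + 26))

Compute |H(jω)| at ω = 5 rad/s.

Substitute s = j5: numerator = 8 + j20, denominator = -242 + j405.
|H(j5)| = |8 + j20| / |-242 + j405| = 21.541 / 471.79 ≈ 0.04566.

|H(j5)| ≈ 0.04566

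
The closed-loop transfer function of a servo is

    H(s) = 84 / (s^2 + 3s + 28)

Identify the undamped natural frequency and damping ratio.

ωₙ ≈ 5.292 rad/s, ζ ≈ 0.2835

Compare the denominator to the standard form s^2 + 2ζωₙs + ωₙ².
ωₙ² = 28, so ωₙ = √28 ≈ 5.292 rad/s.
2ζωₙ = 3, so ζ = 3/(2·√28) ≈ 0.2835.
With ζ = 0.2835 the response is underdamped.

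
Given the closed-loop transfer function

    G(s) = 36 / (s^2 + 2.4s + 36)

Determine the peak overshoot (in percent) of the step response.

%OS ≈ 52.7%

Comparing s^2 + 2.4s + 36 to s^2 + 2ζωₙs + ωₙ²: ωₙ = 6 rad/s and ζ = 2.4/(2·6) = 0.2.
%OS = 100·exp(−πζ/√(1−ζ²)) = 100·exp(−π·0.2/√(1−0.2²)) ≈ 52.7%.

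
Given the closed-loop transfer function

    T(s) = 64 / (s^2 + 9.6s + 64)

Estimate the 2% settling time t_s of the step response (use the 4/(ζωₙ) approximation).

Comparing s^2 + 9.6s + 64 to s^2 + 2ζωₙs + ωₙ²: ωₙ = 8 rad/s and ζ = 9.6/(2·8) = 0.6.
ζωₙ = 9.6/2 = 4.8, so t_s ≈ 4/(ζωₙ) = 4/4.8 ≈ 0.8333 s.

t_s ≈ 0.8333 s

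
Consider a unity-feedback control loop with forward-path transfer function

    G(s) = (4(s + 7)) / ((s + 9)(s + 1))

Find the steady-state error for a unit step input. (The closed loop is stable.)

G(s) has no poles at the origin.
This is a Type 0 system. Kp = lim_{s→0} G(s) = 28/9.
e_ss = 1/(1 + Kp) = 1/(1 + 28/9) = 9/37 ≈ 0.2432.

e_ss = 0.2432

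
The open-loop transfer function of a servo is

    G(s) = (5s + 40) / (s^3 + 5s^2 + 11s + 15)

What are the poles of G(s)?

The poles are the roots of the denominator s^3 + 5s^2 + 11s + 15 = 0.
Trying s = -3: the polynomial evaluates to 0, so (s + 3) is a factor.
Dividing out leaves s^2 + 2s + 5 = 0.
The quadratic formula then gives s = -1 ± 2j.

s = -1 ± 2j, -3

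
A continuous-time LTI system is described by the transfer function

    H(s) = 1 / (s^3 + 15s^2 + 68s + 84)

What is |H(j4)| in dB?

Substitute s = j4: numerator = 1, denominator = -156 + j208.
|H(j4)| = |1| / |-156 + j208| = 1 / 260 ≈ 0.003846.
In decibels: 20·log₁₀(0.003846) ≈ -48.3 dB.

|H(j4)|_dB ≈ -48.3 dB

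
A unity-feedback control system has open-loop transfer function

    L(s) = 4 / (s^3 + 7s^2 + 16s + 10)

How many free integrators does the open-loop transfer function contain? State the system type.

Type 0

The denominator has no factor of s at the origin — no free integrator — so this is a Type 0 system.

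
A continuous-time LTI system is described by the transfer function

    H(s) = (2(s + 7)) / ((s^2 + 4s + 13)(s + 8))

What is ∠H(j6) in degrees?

At s = j6: numerator = 14 + j12, denominator = -328 + j54.
∠H = ∠num − ∠den = 40.601° − (170.65°) = -130.0°.

∠H(j6) ≈ -130.0°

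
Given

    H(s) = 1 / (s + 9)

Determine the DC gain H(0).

Set s = 0: H(0) = (1) / (9) = 1/9.

H(0) = 1/9 ≈ 0.1111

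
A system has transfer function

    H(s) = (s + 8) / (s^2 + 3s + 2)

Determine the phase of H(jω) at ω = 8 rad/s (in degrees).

At s = j8: numerator = 8 + j8, denominator = -62 + j24.
∠H = ∠num − ∠den = 45° − (158.84°) = -113.8°.

∠H(j8) ≈ -113.8°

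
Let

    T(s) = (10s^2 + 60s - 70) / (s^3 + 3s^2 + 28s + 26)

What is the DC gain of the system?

Set s = 0: T(0) = (-70) / (26) = -35/13.

T(0) = -35/13 ≈ -2.692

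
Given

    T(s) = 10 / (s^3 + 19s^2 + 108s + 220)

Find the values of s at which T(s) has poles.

The poles are the roots of the denominator s^3 + 19s^2 + 108s + 220 = 0.
Trying s = -11: the polynomial evaluates to 0, so (s + 11) is a factor.
Dividing out leaves s^2 + 8s + 20 = 0.
The quadratic formula then gives s = -4 ± 2j.

s = -4 ± 2j, -11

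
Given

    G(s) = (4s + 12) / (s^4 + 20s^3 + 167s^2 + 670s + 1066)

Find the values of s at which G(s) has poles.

The poles are the roots of the denominator s^4 + 20s^3 + 167s^2 + 670s + 1066 = 0.
No real roots exist; factor into two real quadratics: (s^2 + 10s + 26)(s^2 + 10s + 41) = 0.
Each quadratic gives a conjugate pair via the quadratic formula.

s = -5 ± j, -5 ± 4j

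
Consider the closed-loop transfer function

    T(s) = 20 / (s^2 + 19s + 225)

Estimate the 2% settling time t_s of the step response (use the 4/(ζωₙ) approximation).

t_s ≈ 0.4211 s

Comparing s^2 + 19s + 225 to s^2 + 2ζωₙs + ωₙ²: ωₙ = 15 rad/s and ζ = 19/(2·15) ≈ 0.6333.
ζωₙ = 19/2 = 9.5, so t_s ≈ 4/(ζωₙ) = 4/9.5 ≈ 0.4211 s.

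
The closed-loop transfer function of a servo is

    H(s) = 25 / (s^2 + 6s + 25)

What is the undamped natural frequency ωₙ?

ωₙ = 5 rad/s

Compare the denominator to the standard form s^2 + 2ζωₙs + ωₙ².
ωₙ² = 25, so ωₙ = 5 rad/s.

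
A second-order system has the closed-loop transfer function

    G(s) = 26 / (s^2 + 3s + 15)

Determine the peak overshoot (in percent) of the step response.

Comparing s^2 + 3s + 15 to s^2 + 2ζωₙs + ωₙ²: ωₙ = √15 ≈ 3.873 rad/s and ζ = 3/(2·√15) ≈ 0.3873.
%OS = 100·exp(−πζ/√(1−ζ²)) = 100·exp(−π·0.3873/√(1−0.3873²)) ≈ 26.7%.

%OS ≈ 26.7%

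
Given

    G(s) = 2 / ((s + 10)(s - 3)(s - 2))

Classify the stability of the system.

The poles can be read from the denominator factors: s = -10, 3, 2.
Since the pole(s) at s = 3, 2 lie in the right half-plane, the system is unstable.

unstable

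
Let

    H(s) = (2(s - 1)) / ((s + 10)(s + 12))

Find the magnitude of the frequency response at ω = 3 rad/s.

Substitute s = j3: numerator = -2 + j6, denominator = 111 + j66.
|H(j3)| = |-2 + j6| / |111 + j66| = 6.3246 / 129.14 ≈ 0.04897.

|H(j3)| ≈ 0.04897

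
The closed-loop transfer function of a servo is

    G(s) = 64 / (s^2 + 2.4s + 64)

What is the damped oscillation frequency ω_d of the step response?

ω_d ≈ 7.909 rad/s

Comparing s^2 + 2.4s + 64 to s^2 + 2ζωₙs + ωₙ²: ωₙ = 8 rad/s and ζ = 2.4/(2·8) = 0.15.
ζωₙ = 2.4/2 = 1.2, so ω_d = ωₙ√(1−ζ²) = √(ωₙ² − (ζωₙ)²) = √(64 − 1.2²) = √62.56 ≈ 7.909 rad/s.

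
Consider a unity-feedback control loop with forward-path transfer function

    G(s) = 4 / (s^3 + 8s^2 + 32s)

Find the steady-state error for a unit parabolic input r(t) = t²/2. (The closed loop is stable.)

e_ss = ∞

G(s) has one pole at the origin.
This is a Type 1 system; Ka = lim_{s→0} s^2·G(s) = 0, so the steady-state error for a parabola input is infinite.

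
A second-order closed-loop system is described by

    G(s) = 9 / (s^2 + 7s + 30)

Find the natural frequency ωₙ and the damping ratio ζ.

Compare the denominator to the standard form s^2 + 2ζωₙs + ωₙ².
ωₙ² = 30, so ωₙ = √30 ≈ 5.477 rad/s.
2ζωₙ = 7, so ζ = 7/(2·√30) ≈ 0.6390.

ωₙ ≈ 5.477 rad/s, ζ ≈ 0.6390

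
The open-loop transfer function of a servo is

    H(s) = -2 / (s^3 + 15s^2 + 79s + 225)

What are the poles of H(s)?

s = -3 ± 4j, -9

The poles are the roots of the denominator s^3 + 15s^2 + 79s + 225 = 0.
Trying s = -9: the polynomial evaluates to 0, so (s + 9) is a factor.
Dividing out leaves s^2 + 6s + 25 = 0.
The quadratic formula then gives s = -3 ± 4j.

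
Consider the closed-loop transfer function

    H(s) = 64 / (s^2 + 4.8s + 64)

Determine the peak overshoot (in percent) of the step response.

Comparing s^2 + 4.8s + 64 to s^2 + 2ζωₙs + ωₙ²: ωₙ = 8 rad/s and ζ = 4.8/(2·8) = 0.3.
%OS = 100·exp(−πζ/√(1−ζ²)) = 100·exp(−π·0.3/√(1−0.3²)) ≈ 37.2%.

%OS ≈ 37.2%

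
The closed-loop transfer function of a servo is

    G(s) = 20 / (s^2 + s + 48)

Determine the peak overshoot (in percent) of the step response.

Comparing s^2 + s + 48 to s^2 + 2ζωₙs + ωₙ²: ωₙ = √48 ≈ 6.928 rad/s and ζ = 1/(2·√48) ≈ 0.07217.
%OS = 100·exp(−πζ/√(1−ζ²)) = 100·exp(−π·0.07217/√(1−0.07217²)) ≈ 79.7%.

%OS ≈ 79.7%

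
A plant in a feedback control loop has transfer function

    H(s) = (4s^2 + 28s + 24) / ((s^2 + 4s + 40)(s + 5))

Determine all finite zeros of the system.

Set the numerator to zero: 4s^2 + 28s + 24 = 0, i.e. 4·(s^2 + 7s + 6) = 0.
Factoring: (s + 6)(s + 1) = 0.

s = -6, -1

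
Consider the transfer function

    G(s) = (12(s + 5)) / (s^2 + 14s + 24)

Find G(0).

G(0) = 5/2 ≈ 2.500

Set s = 0: G(0) = (60) / (24) = 5/2.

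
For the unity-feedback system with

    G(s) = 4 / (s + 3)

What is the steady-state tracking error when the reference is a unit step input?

G(s) has no poles at the origin.
This is a Type 0 system. Kp = lim_{s→0} G(s) = 4/3.
e_ss = 1/(1 + Kp) = 1/(1 + 4/3) = 3/7 ≈ 0.4286.

e_ss = 0.4286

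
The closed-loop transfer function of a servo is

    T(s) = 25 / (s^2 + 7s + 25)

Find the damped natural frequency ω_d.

Comparing s^2 + 7s + 25 to s^2 + 2ζωₙs + ωₙ²: ωₙ = 5 rad/s and ζ = 7/(2·5) = 0.7.
ζωₙ = 7/2 = 3.5, so ω_d = ωₙ√(1−ζ²) = √(ωₙ² − (ζωₙ)²) = √(25 − 3.5²) = √12.75 ≈ 3.571 rad/s.

ω_d ≈ 3.571 rad/s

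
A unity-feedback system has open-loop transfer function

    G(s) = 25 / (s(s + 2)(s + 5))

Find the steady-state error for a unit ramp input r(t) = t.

e_ss = 0.4000

G(s) has one pole at the origin.
This is a Type 1 system. Kv = lim_{s→0} s·G(s) = 25/10 = 5/2.
e_ss = 1/Kv = 1/(5/2) = 2/5 ≈ 0.4000.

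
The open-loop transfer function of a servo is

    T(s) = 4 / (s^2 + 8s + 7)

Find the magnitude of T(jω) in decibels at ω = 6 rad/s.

|T(j6)|_dB ≈ -22.9 dB

Substitute s = j6: numerator = 4, denominator = -29 + j48.
|T(j6)| = |4| / |-29 + j48| = 4 / 56.080 ≈ 0.07133.
In decibels: 20·log₁₀(0.07133) ≈ -22.9 dB.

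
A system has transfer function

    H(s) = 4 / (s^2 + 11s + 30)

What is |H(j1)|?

Substitute s = j1: numerator = 4, denominator = 29 + j11.
|H(j1)| = |4| / |29 + j11| = 4 / 31.016 ≈ 0.1290.

|H(j1)| ≈ 0.1290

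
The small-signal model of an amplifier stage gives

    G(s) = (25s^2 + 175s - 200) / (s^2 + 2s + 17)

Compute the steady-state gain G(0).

G(0) = -200/17 ≈ -11.76

Set s = 0: G(0) = (-200) / (17) = -200/17.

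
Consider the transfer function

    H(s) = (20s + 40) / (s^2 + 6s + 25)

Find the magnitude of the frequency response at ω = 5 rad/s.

|H(j5)| ≈ 3.590

Substitute s = j5: numerator = 40 + j100, denominator = j30.
|H(j5)| = |40 + j100| / |j30| = 107.70 / 30 ≈ 3.590.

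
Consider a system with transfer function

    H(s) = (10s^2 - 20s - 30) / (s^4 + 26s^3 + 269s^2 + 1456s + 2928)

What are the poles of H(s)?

s = -5 + 6j, -5 - 6j, -12, -4

The poles are the roots of the denominator s^4 + 26s^3 + 269s^2 + 1456s + 2928 = 0.
Trying s = -12: the polynomial evaluates to 0, so (s + 12) is a factor.
Dividing out leaves s^3 + 14s^2 + 101s + 244 = 0.
This factors further as (s^2 + 10s + 61)(s + 4) = 0.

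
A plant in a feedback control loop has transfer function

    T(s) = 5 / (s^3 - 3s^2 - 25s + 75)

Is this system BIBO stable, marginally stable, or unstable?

unstable

The denominator s^3 - 3s^2 - 25s + 75 factors as (s - 3)(s + 5)(s - 5), giving poles at s = 3, -5, 5.
Since the pole(s) at s = 3, 5 lie in the right half-plane, the system is unstable.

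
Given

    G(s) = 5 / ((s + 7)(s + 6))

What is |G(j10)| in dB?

|G(j10)|_dB ≈ -29.1 dB

Substitute s = j10: numerator = 5, denominator = -58 + j130.
|G(j10)| = |5| / |-58 + j130| = 5 / 142.35 ≈ 0.03512.
In decibels: 20·log₁₀(0.03512) ≈ -29.1 dB.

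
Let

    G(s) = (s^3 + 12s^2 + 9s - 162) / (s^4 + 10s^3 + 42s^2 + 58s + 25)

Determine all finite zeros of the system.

Set the numerator to zero: s^3 + 12s^2 + 9s - 162 = 0.
Factoring: (s + 9)(s + 6)(s - 3) = 0.

s = -9, -6, 3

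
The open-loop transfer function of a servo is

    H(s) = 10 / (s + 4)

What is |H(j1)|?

Substitute s = j1: numerator = 10, denominator = 4 + j1.
|H(j1)| = |10| / |4 + j1| = 10 / 4.1231 ≈ 2.425.

|H(j1)| ≈ 2.425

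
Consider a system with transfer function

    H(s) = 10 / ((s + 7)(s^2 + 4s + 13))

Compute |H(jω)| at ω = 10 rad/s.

|H(j10)| ≈ 0.008556

Substitute s = j10: numerator = 10, denominator = -1009 - j590.
|H(j10)| = |10| / |-1009 - j590| = 10 / 1168.8 ≈ 0.008556.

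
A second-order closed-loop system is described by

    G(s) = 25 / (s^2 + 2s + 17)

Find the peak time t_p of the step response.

Comparing s^2 + 2s + 17 to s^2 + 2ζωₙs + ωₙ²: ωₙ = √17 ≈ 4.123 rad/s and ζ = 2/(2·√17) ≈ 0.2425.
ζωₙ = 2/2 = 1, so ω_d = ωₙ√(1−ζ²) = √(ωₙ² − (ζωₙ)²) = √(17 − 1²) = √16 = 4 rad/s.
t_p = π/ω_d = π/4 ≈ 0.7854 s.

t_p ≈ 0.7854 s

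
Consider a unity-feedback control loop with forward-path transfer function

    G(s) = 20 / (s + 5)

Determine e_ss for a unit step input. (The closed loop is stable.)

G(s) has no poles at the origin.
This is a Type 0 system. Kp = lim_{s→0} G(s) = 20/5 = 4.
e_ss = 1/(1 + Kp) = 1/(1 + 4) = 1/5 ≈ 0.2000.

e_ss = 0.2000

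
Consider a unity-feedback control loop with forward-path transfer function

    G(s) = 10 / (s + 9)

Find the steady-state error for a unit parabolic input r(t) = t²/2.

e_ss = ∞

G(s) has no poles at the origin.
This is a Type 0 system; Ka = lim_{s→0} s^2·G(s) = 0, so the steady-state error for a parabola input is infinite.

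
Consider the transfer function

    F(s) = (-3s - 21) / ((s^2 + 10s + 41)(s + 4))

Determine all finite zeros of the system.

Set the numerator to zero: -3s - 21 = 0, i.e. -3·(s + 7) = 0.
So s = -7.

s = -7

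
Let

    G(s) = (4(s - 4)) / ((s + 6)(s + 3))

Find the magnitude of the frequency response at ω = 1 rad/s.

|G(j1)| ≈ 0.8574

Substitute s = j1: numerator = -16 + j4, denominator = 17 + j9.
|G(j1)| = |-16 + j4| / |17 + j9| = 16.492 / 19.235 ≈ 0.8574.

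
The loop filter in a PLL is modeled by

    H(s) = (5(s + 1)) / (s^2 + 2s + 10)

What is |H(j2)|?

Substitute s = j2: numerator = 5 + j10, denominator = 6 + j4.
|H(j2)| = |5 + j10| / |6 + j4| = 11.180 / 7.2111 ≈ 1.550.

|H(j2)| ≈ 1.550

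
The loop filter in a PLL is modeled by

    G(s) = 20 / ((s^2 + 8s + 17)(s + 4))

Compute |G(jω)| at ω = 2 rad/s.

|G(j2)| ≈ 0.2169

Substitute s = j2: numerator = 20, denominator = 20 + j90.
|G(j2)| = |20| / |20 + j90| = 20 / 92.195 ≈ 0.2169.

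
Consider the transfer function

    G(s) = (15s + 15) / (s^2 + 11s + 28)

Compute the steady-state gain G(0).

Set s = 0: G(0) = (15) / (28) = 15/28.

G(0) = 15/28 ≈ 0.5357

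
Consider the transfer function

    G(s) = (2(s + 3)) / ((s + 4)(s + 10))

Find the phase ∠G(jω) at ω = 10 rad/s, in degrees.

At s = j10: numerator = 6 + j20, denominator = -60 + j140.
∠G = ∠num − ∠den = 73.301° − (113.20°) = -39.90°.

∠G(j10) ≈ -39.90°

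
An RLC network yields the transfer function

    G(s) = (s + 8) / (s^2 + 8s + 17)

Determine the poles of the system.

The poles are the roots of the denominator s^2 + 8s + 17 = 0.
Using the quadratic formula: s = (-8 ± √(-4))/2 = -4 ± 1j.

s = -4 ± j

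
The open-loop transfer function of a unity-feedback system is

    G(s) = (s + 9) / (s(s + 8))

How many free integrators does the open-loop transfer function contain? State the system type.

Type 1

The denominator has 1 factor of s at the origin (free integrator), so this is a Type 1 system.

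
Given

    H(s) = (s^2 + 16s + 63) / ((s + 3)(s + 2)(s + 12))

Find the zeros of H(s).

s = -7, -9

Set the numerator to zero: s^2 + 16s + 63 = 0.
Factoring: (s + 7)(s + 9) = 0.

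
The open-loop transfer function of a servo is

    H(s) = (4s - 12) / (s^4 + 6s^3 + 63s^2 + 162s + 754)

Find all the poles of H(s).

The poles are the roots of the denominator s^4 + 6s^3 + 63s^2 + 162s + 754 = 0.
No real roots exist; factor into two real quadratics: (s^2 + 4s + 29)(s^2 + 2s + 26) = 0.
Each quadratic gives a conjugate pair via the quadratic formula.

s = -2 ± 5j, -1 ± 5j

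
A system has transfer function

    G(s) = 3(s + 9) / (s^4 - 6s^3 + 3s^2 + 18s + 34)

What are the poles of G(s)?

The poles are the roots of the denominator s^4 - 6s^3 + 3s^2 + 18s + 34 = 0.
No real roots exist; factor into two real quadratics: (s^2 - 8s + 17)(s^2 + 2s + 2) = 0.
Each quadratic gives a conjugate pair via the quadratic formula.

s = 4 ± j, -1 ± j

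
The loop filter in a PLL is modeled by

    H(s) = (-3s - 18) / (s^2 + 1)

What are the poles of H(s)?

The poles are the roots of the denominator s^2 + 1 = 0.
Using the quadratic formula: s = (0 ± √(-4))/2 = 0 ± 1j.

s = j, -j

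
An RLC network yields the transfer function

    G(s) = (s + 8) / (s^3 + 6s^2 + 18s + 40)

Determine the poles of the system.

The poles are the roots of the denominator s^3 + 6s^2 + 18s + 40 = 0.
Trying s = -4: the polynomial evaluates to 0, so (s + 4) is a factor.
Dividing out leaves s^2 + 2s + 10 = 0.
The quadratic formula then gives s = -1 ± 3j.

s = -4, -1 ± 3j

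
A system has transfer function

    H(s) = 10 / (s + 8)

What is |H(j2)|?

|H(j2)| ≈ 1.213

Substitute s = j2: numerator = 10, denominator = 8 + j2.
|H(j2)| = |10| / |8 + j2| = 10 / 8.2462 ≈ 1.213.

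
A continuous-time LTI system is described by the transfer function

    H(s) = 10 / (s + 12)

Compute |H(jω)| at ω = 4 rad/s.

|H(j4)| ≈ 0.7906

Substitute s = j4: numerator = 10, denominator = 12 + j4.
|H(j4)| = |10| / |12 + j4| = 10 / 12.649 ≈ 0.7906.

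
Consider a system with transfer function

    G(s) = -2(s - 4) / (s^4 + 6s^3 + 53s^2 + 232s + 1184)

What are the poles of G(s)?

The poles are the roots of the denominator s^4 + 6s^3 + 53s^2 + 232s + 1184 = 0.
No real roots exist; factor into two real quadratics: (s^2 - 2s + 37)(s^2 + 8s + 32) = 0.
Each quadratic gives a conjugate pair via the quadratic formula.

s = 1 ± 6j, -4 ± 4j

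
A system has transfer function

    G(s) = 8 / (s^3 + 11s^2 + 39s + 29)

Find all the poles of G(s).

s = -5 + 2j, -5 - 2j, -1

The poles are the roots of the denominator s^3 + 11s^2 + 39s + 29 = 0.
Trying s = -1: the polynomial evaluates to 0, so (s + 1) is a factor.
Dividing out leaves s^2 + 10s + 29 = 0.
The quadratic formula then gives s = -5 ± 2j.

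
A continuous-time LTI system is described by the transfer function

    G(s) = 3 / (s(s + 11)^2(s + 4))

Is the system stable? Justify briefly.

The poles can be read from the denominator factors: s = 0, -11, -4, -11.
Since the simple pole(s) at s = 0 lie on the jω-axis with none in the right half-plane, the system is marginally stable.

marginally stable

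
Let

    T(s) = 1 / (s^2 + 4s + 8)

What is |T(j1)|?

Substitute s = j1: numerator = 1, denominator = 7 + j4.
|T(j1)| = |1| / |7 + j4| = 1 / 8.0623 ≈ 0.1240.

|T(j1)| ≈ 0.1240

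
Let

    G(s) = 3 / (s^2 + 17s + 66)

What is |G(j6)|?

|G(j6)| ≈ 0.02822

Substitute s = j6: numerator = 3, denominator = 30 + j102.
|G(j6)| = |3| / |30 + j102| = 3 / 106.32 ≈ 0.02822.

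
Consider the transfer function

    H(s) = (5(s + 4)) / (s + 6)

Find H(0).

H(0) = 10/3 ≈ 3.333

At s = 0 each factor (s + a) contributes a and each (s^2 + bs + c) contributes c.
H(0) = 5·(4) / ((6)) = 20/6 = 10/3.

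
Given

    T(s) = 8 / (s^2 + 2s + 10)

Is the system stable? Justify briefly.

stable

The poles can be read from the denominator factors: s = -1 ± 3j.
Since all poles lie strictly in the left half-plane, the system is stable.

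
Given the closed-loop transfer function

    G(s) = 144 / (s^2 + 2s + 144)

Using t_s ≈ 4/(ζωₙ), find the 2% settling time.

Comparing s^2 + 2s + 144 to s^2 + 2ζωₙs + ωₙ²: ωₙ = 12 rad/s and ζ = 2/(2·12) ≈ 0.08333.
ζωₙ = 2/2 = 1, so t_s ≈ 4/(ζωₙ) = 4/1 = 4 s.

t_s ≈ 4 s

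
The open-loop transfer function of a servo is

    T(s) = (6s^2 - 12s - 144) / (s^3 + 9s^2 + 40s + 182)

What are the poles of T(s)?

s = -7, -1 + 5j, -1 - 5j

The poles are the roots of the denominator s^3 + 9s^2 + 40s + 182 = 0.
Trying s = -7: the polynomial evaluates to 0, so (s + 7) is a factor.
Dividing out leaves s^2 + 2s + 26 = 0.
The quadratic formula then gives s = -1 ± 5j.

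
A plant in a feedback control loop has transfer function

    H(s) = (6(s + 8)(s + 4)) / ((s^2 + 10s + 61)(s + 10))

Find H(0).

H(0) = 96/305 ≈ 0.3148

At s = 0 each factor (s + a) contributes a and each (s^2 + bs + c) contributes c.
H(0) = 6·(8) · (4) / ((61) · (10)) = 192/610 = 96/305.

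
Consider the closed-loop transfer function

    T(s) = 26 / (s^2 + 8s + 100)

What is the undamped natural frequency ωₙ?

ωₙ = 10 rad/s

Compare the denominator to the standard form s^2 + 2ζωₙs + ωₙ².
ωₙ² = 100, so ωₙ = 10 rad/s.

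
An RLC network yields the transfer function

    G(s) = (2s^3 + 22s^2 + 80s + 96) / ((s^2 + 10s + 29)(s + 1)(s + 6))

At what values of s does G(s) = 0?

s = -4, -3, -4

Set the numerator to zero: 2s^3 + 22s^2 + 80s + 96 = 0, i.e. 2·(s^3 + 11s^2 + 40s + 48) = 0.
Factoring: (s + 4)^2(s + 3) = 0.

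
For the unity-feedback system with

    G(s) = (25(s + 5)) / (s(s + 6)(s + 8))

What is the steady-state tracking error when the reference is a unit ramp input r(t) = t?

G(s) has one pole at the origin.
This is a Type 1 system. Kv = lim_{s→0} s·G(s) = 125/48.
e_ss = 1/Kv = 1/(125/48) = 48/125 ≈ 0.3840.

e_ss = 0.3840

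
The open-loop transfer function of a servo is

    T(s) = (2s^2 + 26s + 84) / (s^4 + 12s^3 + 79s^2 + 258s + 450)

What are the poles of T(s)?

s = -3 ± 4j, -3 ± 3j

The poles are the roots of the denominator s^4 + 12s^3 + 79s^2 + 258s + 450 = 0.
No real roots exist; factor into two real quadratics: (s^2 + 6s + 25)(s^2 + 6s + 18) = 0.
Each quadratic gives a conjugate pair via the quadratic formula.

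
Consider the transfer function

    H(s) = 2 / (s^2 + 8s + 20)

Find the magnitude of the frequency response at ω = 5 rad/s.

Substitute s = j5: numerator = 2, denominator = -5 + j40.
|H(j5)| = |2| / |-5 + j40| = 2 / 40.311 ≈ 0.04961.

|H(j5)| ≈ 0.04961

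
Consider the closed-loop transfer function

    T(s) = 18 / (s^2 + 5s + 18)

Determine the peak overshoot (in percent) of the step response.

%OS ≈ 10.1%

Comparing s^2 + 5s + 18 to s^2 + 2ζωₙs + ωₙ²: ωₙ = √18 ≈ 4.243 rad/s and ζ = 5/(2·√18) ≈ 0.5893.
%OS = 100·exp(−πζ/√(1−ζ²)) = 100·exp(−π·0.5893/√(1−0.5893²)) ≈ 10.1%.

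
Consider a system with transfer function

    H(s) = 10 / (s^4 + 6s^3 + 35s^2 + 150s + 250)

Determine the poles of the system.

s = 5j, -5j, -3 + j, -3 - j

The poles are the roots of the denominator s^4 + 6s^3 + 35s^2 + 150s + 250 = 0.
No real roots exist; factor into two real quadratics: (s^2 + 25)(s^2 + 6s + 10) = 0.
Each quadratic gives a conjugate pair via the quadratic formula.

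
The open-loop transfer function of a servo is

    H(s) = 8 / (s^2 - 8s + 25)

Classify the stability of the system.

unstable

The denominator s^2 - 8s + 25 factors as (s^2 - 8s + 25), giving poles at s = 4 + 3j, 4 - 3j.
Since the pole(s) at s = 4 + 3j, 4 - 3j lie in the right half-plane, the system is unstable.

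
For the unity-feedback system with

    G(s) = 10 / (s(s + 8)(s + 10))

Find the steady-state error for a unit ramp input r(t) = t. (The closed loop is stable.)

G(s) has one pole at the origin.
This is a Type 1 system. Kv = lim_{s→0} s·G(s) = 10/80 = 1/8.
e_ss = 1/Kv = 1/(1/8) = 8.

e_ss = 8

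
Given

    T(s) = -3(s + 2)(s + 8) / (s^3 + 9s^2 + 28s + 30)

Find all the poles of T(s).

s = -3 + j, -3 - j, -3

The poles are the roots of the denominator s^3 + 9s^2 + 28s + 30 = 0.
Trying s = -3: the polynomial evaluates to 0, so (s + 3) is a factor.
Dividing out leaves s^2 + 6s + 10 = 0.
The quadratic formula then gives s = -3 ± 1j.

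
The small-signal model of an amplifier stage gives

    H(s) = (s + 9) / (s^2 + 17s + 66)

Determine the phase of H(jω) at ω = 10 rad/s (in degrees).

∠H(j10) ≈ -53.30°

At s = j10: numerator = 9 + j10, denominator = -34 + j170.
∠H = ∠num − ∠den = 48.013° − (101.31°) = -53.30°.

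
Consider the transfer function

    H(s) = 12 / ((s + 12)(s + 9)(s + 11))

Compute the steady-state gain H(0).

H(0) = 1/99 ≈ 0.01010

At s = 0 each factor (s + a) contributes a and each (s^2 + bs + c) contributes c.
H(0) = 12·1 / ((12) · (9) · (11)) = 12/1188 = 1/99.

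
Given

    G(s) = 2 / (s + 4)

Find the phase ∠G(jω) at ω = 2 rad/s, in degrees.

∠G(j2) ≈ -26.57°

At s = j2: numerator = 2, denominator = 4 + j2.
∠G = ∠num − ∠den = 0° − (26.565°) = -26.57°.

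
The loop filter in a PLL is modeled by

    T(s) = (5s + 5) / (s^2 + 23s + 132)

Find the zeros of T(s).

Set the numerator to zero: 5s + 5 = 0, i.e. 5·(s + 1) = 0.
So s = -1.

s = -1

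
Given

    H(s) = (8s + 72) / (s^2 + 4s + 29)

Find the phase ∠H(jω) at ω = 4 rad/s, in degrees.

∠H(j4) ≈ -26.94°

At s = j4: numerator = 72 + j32, denominator = 13 + j16.
∠H = ∠num − ∠den = 23.962° − (50.906°) = -26.94°.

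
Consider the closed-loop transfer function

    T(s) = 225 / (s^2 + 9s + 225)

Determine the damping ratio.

Compare the denominator to the standard form s^2 + 2ζωₙs + ωₙ².
ωₙ² = 225, so ωₙ = 15 rad/s.
2ζωₙ = 9, so ζ = 9/(2·15) = 0.3.

ζ = 0.3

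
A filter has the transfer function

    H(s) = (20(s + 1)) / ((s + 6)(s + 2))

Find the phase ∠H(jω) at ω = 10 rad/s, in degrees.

∠H(j10) ≈ -53.44°

At s = j10: numerator = 20 + j200, denominator = -88 + j80.
∠H = ∠num − ∠den = 84.289° − (137.73°) = -53.44°.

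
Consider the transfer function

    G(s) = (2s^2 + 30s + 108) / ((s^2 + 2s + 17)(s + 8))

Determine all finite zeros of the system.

s = -9, -6

Set the numerator to zero: 2s^2 + 30s + 108 = 0, i.e. 2·(s^2 + 15s + 54) = 0.
Factoring: (s + 9)(s + 6) = 0.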